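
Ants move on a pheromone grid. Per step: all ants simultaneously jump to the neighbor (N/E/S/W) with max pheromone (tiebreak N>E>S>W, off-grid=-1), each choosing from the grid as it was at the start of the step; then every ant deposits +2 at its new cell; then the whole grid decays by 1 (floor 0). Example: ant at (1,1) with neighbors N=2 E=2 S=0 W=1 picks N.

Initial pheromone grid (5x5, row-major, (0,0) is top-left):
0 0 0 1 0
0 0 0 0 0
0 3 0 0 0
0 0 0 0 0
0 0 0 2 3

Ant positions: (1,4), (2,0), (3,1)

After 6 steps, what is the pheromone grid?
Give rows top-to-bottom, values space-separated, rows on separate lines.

After step 1: ants at (0,4),(2,1),(2,1)
  0 0 0 0 1
  0 0 0 0 0
  0 6 0 0 0
  0 0 0 0 0
  0 0 0 1 2
After step 2: ants at (1,4),(1,1),(1,1)
  0 0 0 0 0
  0 3 0 0 1
  0 5 0 0 0
  0 0 0 0 0
  0 0 0 0 1
After step 3: ants at (0,4),(2,1),(2,1)
  0 0 0 0 1
  0 2 0 0 0
  0 8 0 0 0
  0 0 0 0 0
  0 0 0 0 0
After step 4: ants at (1,4),(1,1),(1,1)
  0 0 0 0 0
  0 5 0 0 1
  0 7 0 0 0
  0 0 0 0 0
  0 0 0 0 0
After step 5: ants at (0,4),(2,1),(2,1)
  0 0 0 0 1
  0 4 0 0 0
  0 10 0 0 0
  0 0 0 0 0
  0 0 0 0 0
After step 6: ants at (1,4),(1,1),(1,1)
  0 0 0 0 0
  0 7 0 0 1
  0 9 0 0 0
  0 0 0 0 0
  0 0 0 0 0

0 0 0 0 0
0 7 0 0 1
0 9 0 0 0
0 0 0 0 0
0 0 0 0 0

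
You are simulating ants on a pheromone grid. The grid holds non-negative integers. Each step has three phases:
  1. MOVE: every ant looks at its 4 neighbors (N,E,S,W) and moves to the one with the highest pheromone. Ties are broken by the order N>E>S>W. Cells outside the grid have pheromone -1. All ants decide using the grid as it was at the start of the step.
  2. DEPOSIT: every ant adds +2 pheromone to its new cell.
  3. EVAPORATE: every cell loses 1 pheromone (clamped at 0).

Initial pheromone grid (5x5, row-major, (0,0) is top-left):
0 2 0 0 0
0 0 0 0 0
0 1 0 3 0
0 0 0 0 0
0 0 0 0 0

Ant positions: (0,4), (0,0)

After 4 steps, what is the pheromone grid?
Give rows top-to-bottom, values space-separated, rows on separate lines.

After step 1: ants at (1,4),(0,1)
  0 3 0 0 0
  0 0 0 0 1
  0 0 0 2 0
  0 0 0 0 0
  0 0 0 0 0
After step 2: ants at (0,4),(0,2)
  0 2 1 0 1
  0 0 0 0 0
  0 0 0 1 0
  0 0 0 0 0
  0 0 0 0 0
After step 3: ants at (1,4),(0,1)
  0 3 0 0 0
  0 0 0 0 1
  0 0 0 0 0
  0 0 0 0 0
  0 0 0 0 0
After step 4: ants at (0,4),(0,2)
  0 2 1 0 1
  0 0 0 0 0
  0 0 0 0 0
  0 0 0 0 0
  0 0 0 0 0

0 2 1 0 1
0 0 0 0 0
0 0 0 0 0
0 0 0 0 0
0 0 0 0 0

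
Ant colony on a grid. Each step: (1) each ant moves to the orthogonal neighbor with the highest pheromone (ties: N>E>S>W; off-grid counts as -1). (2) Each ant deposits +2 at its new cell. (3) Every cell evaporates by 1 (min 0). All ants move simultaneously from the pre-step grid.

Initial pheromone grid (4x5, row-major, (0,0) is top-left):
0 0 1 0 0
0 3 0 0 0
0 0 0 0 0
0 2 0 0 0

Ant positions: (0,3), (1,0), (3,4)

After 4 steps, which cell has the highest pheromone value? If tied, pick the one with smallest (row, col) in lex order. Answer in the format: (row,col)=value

Answer: (1,1)=3

Derivation:
Step 1: ant0:(0,3)->W->(0,2) | ant1:(1,0)->E->(1,1) | ant2:(3,4)->N->(2,4)
  grid max=4 at (1,1)
Step 2: ant0:(0,2)->E->(0,3) | ant1:(1,1)->N->(0,1) | ant2:(2,4)->N->(1,4)
  grid max=3 at (1,1)
Step 3: ant0:(0,3)->W->(0,2) | ant1:(0,1)->S->(1,1) | ant2:(1,4)->N->(0,4)
  grid max=4 at (1,1)
Step 4: ant0:(0,2)->E->(0,3) | ant1:(1,1)->N->(0,1) | ant2:(0,4)->S->(1,4)
  grid max=3 at (1,1)
Final grid:
  0 1 1 1 0
  0 3 0 0 1
  0 0 0 0 0
  0 0 0 0 0
Max pheromone 3 at (1,1)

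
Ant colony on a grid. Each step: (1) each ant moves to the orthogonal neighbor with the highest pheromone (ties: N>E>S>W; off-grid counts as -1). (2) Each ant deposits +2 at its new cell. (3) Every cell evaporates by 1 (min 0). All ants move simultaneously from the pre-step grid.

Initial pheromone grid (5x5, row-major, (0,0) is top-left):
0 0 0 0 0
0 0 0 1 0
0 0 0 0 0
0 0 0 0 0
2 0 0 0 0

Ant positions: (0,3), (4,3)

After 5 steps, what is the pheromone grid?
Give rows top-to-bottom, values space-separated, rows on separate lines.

After step 1: ants at (1,3),(3,3)
  0 0 0 0 0
  0 0 0 2 0
  0 0 0 0 0
  0 0 0 1 0
  1 0 0 0 0
After step 2: ants at (0,3),(2,3)
  0 0 0 1 0
  0 0 0 1 0
  0 0 0 1 0
  0 0 0 0 0
  0 0 0 0 0
After step 3: ants at (1,3),(1,3)
  0 0 0 0 0
  0 0 0 4 0
  0 0 0 0 0
  0 0 0 0 0
  0 0 0 0 0
After step 4: ants at (0,3),(0,3)
  0 0 0 3 0
  0 0 0 3 0
  0 0 0 0 0
  0 0 0 0 0
  0 0 0 0 0
After step 5: ants at (1,3),(1,3)
  0 0 0 2 0
  0 0 0 6 0
  0 0 0 0 0
  0 0 0 0 0
  0 0 0 0 0

0 0 0 2 0
0 0 0 6 0
0 0 0 0 0
0 0 0 0 0
0 0 0 0 0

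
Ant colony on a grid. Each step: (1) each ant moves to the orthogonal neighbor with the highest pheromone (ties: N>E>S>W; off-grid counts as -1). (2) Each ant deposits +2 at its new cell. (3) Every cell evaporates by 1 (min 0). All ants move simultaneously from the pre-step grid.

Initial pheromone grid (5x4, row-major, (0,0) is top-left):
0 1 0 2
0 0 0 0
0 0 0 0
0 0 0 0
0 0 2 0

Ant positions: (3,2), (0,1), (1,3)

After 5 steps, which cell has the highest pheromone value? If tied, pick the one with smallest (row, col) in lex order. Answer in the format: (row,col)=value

Answer: (0,3)=7

Derivation:
Step 1: ant0:(3,2)->S->(4,2) | ant1:(0,1)->E->(0,2) | ant2:(1,3)->N->(0,3)
  grid max=3 at (0,3)
Step 2: ant0:(4,2)->N->(3,2) | ant1:(0,2)->E->(0,3) | ant2:(0,3)->W->(0,2)
  grid max=4 at (0,3)
Step 3: ant0:(3,2)->S->(4,2) | ant1:(0,3)->W->(0,2) | ant2:(0,2)->E->(0,3)
  grid max=5 at (0,3)
Step 4: ant0:(4,2)->N->(3,2) | ant1:(0,2)->E->(0,3) | ant2:(0,3)->W->(0,2)
  grid max=6 at (0,3)
Step 5: ant0:(3,2)->S->(4,2) | ant1:(0,3)->W->(0,2) | ant2:(0,2)->E->(0,3)
  grid max=7 at (0,3)
Final grid:
  0 0 5 7
  0 0 0 0
  0 0 0 0
  0 0 0 0
  0 0 3 0
Max pheromone 7 at (0,3)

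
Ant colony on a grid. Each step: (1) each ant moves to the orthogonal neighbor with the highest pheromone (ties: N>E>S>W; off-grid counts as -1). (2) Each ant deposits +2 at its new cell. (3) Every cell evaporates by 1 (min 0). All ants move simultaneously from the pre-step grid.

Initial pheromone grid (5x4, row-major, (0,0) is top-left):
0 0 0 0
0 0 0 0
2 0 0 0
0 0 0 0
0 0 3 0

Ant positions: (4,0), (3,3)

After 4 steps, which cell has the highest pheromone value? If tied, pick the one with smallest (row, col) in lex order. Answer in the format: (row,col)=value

Answer: (2,0)=2

Derivation:
Step 1: ant0:(4,0)->N->(3,0) | ant1:(3,3)->N->(2,3)
  grid max=2 at (4,2)
Step 2: ant0:(3,0)->N->(2,0) | ant1:(2,3)->N->(1,3)
  grid max=2 at (2,0)
Step 3: ant0:(2,0)->N->(1,0) | ant1:(1,3)->N->(0,3)
  grid max=1 at (0,3)
Step 4: ant0:(1,0)->S->(2,0) | ant1:(0,3)->S->(1,3)
  grid max=2 at (2,0)
Final grid:
  0 0 0 0
  0 0 0 1
  2 0 0 0
  0 0 0 0
  0 0 0 0
Max pheromone 2 at (2,0)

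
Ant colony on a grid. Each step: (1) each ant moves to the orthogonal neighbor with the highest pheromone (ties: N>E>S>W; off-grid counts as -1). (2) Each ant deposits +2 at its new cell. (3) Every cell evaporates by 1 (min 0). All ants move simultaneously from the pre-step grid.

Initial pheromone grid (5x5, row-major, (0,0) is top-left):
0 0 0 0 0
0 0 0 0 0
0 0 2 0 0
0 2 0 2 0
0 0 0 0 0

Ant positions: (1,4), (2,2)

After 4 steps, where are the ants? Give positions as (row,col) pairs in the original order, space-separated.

Step 1: ant0:(1,4)->N->(0,4) | ant1:(2,2)->N->(1,2)
  grid max=1 at (0,4)
Step 2: ant0:(0,4)->S->(1,4) | ant1:(1,2)->S->(2,2)
  grid max=2 at (2,2)
Step 3: ant0:(1,4)->N->(0,4) | ant1:(2,2)->N->(1,2)
  grid max=1 at (0,4)
Step 4: ant0:(0,4)->S->(1,4) | ant1:(1,2)->S->(2,2)
  grid max=2 at (2,2)

(1,4) (2,2)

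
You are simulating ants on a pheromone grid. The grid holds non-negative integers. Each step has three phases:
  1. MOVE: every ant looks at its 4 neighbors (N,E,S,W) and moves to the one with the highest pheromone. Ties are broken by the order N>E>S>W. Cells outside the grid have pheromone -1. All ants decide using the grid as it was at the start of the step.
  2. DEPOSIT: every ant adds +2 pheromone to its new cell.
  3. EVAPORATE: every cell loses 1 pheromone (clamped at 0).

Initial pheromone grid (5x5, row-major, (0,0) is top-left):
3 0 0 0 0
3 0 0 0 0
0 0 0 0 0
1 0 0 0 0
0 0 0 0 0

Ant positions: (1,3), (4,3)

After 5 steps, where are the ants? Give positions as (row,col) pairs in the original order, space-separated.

Step 1: ant0:(1,3)->N->(0,3) | ant1:(4,3)->N->(3,3)
  grid max=2 at (0,0)
Step 2: ant0:(0,3)->E->(0,4) | ant1:(3,3)->N->(2,3)
  grid max=1 at (0,0)
Step 3: ant0:(0,4)->S->(1,4) | ant1:(2,3)->N->(1,3)
  grid max=1 at (1,3)
Step 4: ant0:(1,4)->W->(1,3) | ant1:(1,3)->E->(1,4)
  grid max=2 at (1,3)
Step 5: ant0:(1,3)->E->(1,4) | ant1:(1,4)->W->(1,3)
  grid max=3 at (1,3)

(1,4) (1,3)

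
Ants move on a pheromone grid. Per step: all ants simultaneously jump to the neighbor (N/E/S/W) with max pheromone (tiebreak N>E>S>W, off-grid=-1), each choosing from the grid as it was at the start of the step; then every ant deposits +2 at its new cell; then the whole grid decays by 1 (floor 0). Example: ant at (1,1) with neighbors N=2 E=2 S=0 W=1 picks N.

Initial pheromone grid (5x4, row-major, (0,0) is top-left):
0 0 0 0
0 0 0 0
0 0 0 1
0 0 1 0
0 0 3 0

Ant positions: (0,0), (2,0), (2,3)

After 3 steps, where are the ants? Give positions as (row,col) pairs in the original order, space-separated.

Step 1: ant0:(0,0)->E->(0,1) | ant1:(2,0)->N->(1,0) | ant2:(2,3)->N->(1,3)
  grid max=2 at (4,2)
Step 2: ant0:(0,1)->E->(0,2) | ant1:(1,0)->N->(0,0) | ant2:(1,3)->N->(0,3)
  grid max=1 at (0,0)
Step 3: ant0:(0,2)->E->(0,3) | ant1:(0,0)->E->(0,1) | ant2:(0,3)->W->(0,2)
  grid max=2 at (0,2)

(0,3) (0,1) (0,2)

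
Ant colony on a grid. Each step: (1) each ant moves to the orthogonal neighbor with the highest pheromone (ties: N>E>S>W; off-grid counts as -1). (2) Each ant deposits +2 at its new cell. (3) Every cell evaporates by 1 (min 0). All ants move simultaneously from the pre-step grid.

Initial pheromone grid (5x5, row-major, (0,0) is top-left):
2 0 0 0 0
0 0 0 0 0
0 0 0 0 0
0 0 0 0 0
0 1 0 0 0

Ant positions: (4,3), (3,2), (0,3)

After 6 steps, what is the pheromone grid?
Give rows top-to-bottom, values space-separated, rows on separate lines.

After step 1: ants at (3,3),(2,2),(0,4)
  1 0 0 0 1
  0 0 0 0 0
  0 0 1 0 0
  0 0 0 1 0
  0 0 0 0 0
After step 2: ants at (2,3),(1,2),(1,4)
  0 0 0 0 0
  0 0 1 0 1
  0 0 0 1 0
  0 0 0 0 0
  0 0 0 0 0
After step 3: ants at (1,3),(0,2),(0,4)
  0 0 1 0 1
  0 0 0 1 0
  0 0 0 0 0
  0 0 0 0 0
  0 0 0 0 0
After step 4: ants at (0,3),(0,3),(1,4)
  0 0 0 3 0
  0 0 0 0 1
  0 0 0 0 0
  0 0 0 0 0
  0 0 0 0 0
After step 5: ants at (0,4),(0,4),(0,4)
  0 0 0 2 5
  0 0 0 0 0
  0 0 0 0 0
  0 0 0 0 0
  0 0 0 0 0
After step 6: ants at (0,3),(0,3),(0,3)
  0 0 0 7 4
  0 0 0 0 0
  0 0 0 0 0
  0 0 0 0 0
  0 0 0 0 0

0 0 0 7 4
0 0 0 0 0
0 0 0 0 0
0 0 0 0 0
0 0 0 0 0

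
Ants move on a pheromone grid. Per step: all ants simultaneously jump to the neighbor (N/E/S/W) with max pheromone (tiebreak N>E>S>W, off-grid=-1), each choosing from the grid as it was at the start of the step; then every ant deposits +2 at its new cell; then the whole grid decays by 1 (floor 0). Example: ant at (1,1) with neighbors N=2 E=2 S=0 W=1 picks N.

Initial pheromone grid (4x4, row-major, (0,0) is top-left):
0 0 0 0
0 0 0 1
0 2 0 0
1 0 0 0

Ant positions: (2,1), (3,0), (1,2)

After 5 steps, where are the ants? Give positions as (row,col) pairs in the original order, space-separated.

Step 1: ant0:(2,1)->N->(1,1) | ant1:(3,0)->N->(2,0) | ant2:(1,2)->E->(1,3)
  grid max=2 at (1,3)
Step 2: ant0:(1,1)->S->(2,1) | ant1:(2,0)->E->(2,1) | ant2:(1,3)->N->(0,3)
  grid max=4 at (2,1)
Step 3: ant0:(2,1)->N->(1,1) | ant1:(2,1)->N->(1,1) | ant2:(0,3)->S->(1,3)
  grid max=3 at (1,1)
Step 4: ant0:(1,1)->S->(2,1) | ant1:(1,1)->S->(2,1) | ant2:(1,3)->N->(0,3)
  grid max=6 at (2,1)
Step 5: ant0:(2,1)->N->(1,1) | ant1:(2,1)->N->(1,1) | ant2:(0,3)->S->(1,3)
  grid max=5 at (1,1)

(1,1) (1,1) (1,3)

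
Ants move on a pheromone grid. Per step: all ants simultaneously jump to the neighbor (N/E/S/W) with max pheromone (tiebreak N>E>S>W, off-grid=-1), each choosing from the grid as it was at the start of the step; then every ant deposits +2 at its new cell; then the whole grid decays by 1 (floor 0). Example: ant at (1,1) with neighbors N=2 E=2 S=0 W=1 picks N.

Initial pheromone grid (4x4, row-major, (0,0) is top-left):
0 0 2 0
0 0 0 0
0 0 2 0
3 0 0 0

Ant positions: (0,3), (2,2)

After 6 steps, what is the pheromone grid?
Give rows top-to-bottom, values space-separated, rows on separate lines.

After step 1: ants at (0,2),(1,2)
  0 0 3 0
  0 0 1 0
  0 0 1 0
  2 0 0 0
After step 2: ants at (1,2),(0,2)
  0 0 4 0
  0 0 2 0
  0 0 0 0
  1 0 0 0
After step 3: ants at (0,2),(1,2)
  0 0 5 0
  0 0 3 0
  0 0 0 0
  0 0 0 0
After step 4: ants at (1,2),(0,2)
  0 0 6 0
  0 0 4 0
  0 0 0 0
  0 0 0 0
After step 5: ants at (0,2),(1,2)
  0 0 7 0
  0 0 5 0
  0 0 0 0
  0 0 0 0
After step 6: ants at (1,2),(0,2)
  0 0 8 0
  0 0 6 0
  0 0 0 0
  0 0 0 0

0 0 8 0
0 0 6 0
0 0 0 0
0 0 0 0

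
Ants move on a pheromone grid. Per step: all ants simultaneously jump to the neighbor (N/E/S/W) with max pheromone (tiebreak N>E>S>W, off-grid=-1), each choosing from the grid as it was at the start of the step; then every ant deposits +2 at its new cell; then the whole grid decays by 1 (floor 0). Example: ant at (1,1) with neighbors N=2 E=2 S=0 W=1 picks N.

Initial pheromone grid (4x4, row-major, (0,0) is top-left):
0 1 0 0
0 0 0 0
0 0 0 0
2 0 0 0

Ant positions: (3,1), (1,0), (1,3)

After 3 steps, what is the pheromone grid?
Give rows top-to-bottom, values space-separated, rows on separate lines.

After step 1: ants at (3,0),(0,0),(0,3)
  1 0 0 1
  0 0 0 0
  0 0 0 0
  3 0 0 0
After step 2: ants at (2,0),(0,1),(1,3)
  0 1 0 0
  0 0 0 1
  1 0 0 0
  2 0 0 0
After step 3: ants at (3,0),(0,2),(0,3)
  0 0 1 1
  0 0 0 0
  0 0 0 0
  3 0 0 0

0 0 1 1
0 0 0 0
0 0 0 0
3 0 0 0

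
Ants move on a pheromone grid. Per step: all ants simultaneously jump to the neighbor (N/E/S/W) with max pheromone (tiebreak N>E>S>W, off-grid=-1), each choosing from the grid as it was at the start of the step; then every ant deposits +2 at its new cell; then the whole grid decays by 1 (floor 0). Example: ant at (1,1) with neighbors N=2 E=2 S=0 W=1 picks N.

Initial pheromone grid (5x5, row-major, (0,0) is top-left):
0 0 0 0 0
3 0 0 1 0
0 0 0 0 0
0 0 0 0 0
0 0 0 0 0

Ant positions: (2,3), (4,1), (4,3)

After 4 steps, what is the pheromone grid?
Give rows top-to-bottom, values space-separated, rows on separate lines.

After step 1: ants at (1,3),(3,1),(3,3)
  0 0 0 0 0
  2 0 0 2 0
  0 0 0 0 0
  0 1 0 1 0
  0 0 0 0 0
After step 2: ants at (0,3),(2,1),(2,3)
  0 0 0 1 0
  1 0 0 1 0
  0 1 0 1 0
  0 0 0 0 0
  0 0 0 0 0
After step 3: ants at (1,3),(1,1),(1,3)
  0 0 0 0 0
  0 1 0 4 0
  0 0 0 0 0
  0 0 0 0 0
  0 0 0 0 0
After step 4: ants at (0,3),(0,1),(0,3)
  0 1 0 3 0
  0 0 0 3 0
  0 0 0 0 0
  0 0 0 0 0
  0 0 0 0 0

0 1 0 3 0
0 0 0 3 0
0 0 0 0 0
0 0 0 0 0
0 0 0 0 0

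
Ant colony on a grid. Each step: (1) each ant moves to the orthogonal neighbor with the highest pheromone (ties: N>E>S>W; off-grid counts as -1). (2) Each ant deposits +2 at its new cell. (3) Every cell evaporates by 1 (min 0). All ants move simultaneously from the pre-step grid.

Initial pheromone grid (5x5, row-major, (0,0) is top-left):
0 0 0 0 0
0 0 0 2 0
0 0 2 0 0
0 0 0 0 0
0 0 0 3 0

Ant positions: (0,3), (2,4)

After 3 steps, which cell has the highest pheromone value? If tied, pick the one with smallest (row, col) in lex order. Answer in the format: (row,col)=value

Answer: (1,3)=5

Derivation:
Step 1: ant0:(0,3)->S->(1,3) | ant1:(2,4)->N->(1,4)
  grid max=3 at (1,3)
Step 2: ant0:(1,3)->E->(1,4) | ant1:(1,4)->W->(1,3)
  grid max=4 at (1,3)
Step 3: ant0:(1,4)->W->(1,3) | ant1:(1,3)->E->(1,4)
  grid max=5 at (1,3)
Final grid:
  0 0 0 0 0
  0 0 0 5 3
  0 0 0 0 0
  0 0 0 0 0
  0 0 0 0 0
Max pheromone 5 at (1,3)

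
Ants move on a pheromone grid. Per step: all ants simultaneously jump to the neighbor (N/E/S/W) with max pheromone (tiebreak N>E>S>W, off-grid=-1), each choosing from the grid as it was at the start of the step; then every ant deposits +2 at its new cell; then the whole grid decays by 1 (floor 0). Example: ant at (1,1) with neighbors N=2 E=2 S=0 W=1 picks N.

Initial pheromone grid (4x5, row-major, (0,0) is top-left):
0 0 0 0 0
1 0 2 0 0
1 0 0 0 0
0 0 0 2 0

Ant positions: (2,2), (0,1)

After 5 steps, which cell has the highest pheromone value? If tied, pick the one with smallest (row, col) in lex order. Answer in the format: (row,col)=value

Step 1: ant0:(2,2)->N->(1,2) | ant1:(0,1)->E->(0,2)
  grid max=3 at (1,2)
Step 2: ant0:(1,2)->N->(0,2) | ant1:(0,2)->S->(1,2)
  grid max=4 at (1,2)
Step 3: ant0:(0,2)->S->(1,2) | ant1:(1,2)->N->(0,2)
  grid max=5 at (1,2)
Step 4: ant0:(1,2)->N->(0,2) | ant1:(0,2)->S->(1,2)
  grid max=6 at (1,2)
Step 5: ant0:(0,2)->S->(1,2) | ant1:(1,2)->N->(0,2)
  grid max=7 at (1,2)
Final grid:
  0 0 5 0 0
  0 0 7 0 0
  0 0 0 0 0
  0 0 0 0 0
Max pheromone 7 at (1,2)

Answer: (1,2)=7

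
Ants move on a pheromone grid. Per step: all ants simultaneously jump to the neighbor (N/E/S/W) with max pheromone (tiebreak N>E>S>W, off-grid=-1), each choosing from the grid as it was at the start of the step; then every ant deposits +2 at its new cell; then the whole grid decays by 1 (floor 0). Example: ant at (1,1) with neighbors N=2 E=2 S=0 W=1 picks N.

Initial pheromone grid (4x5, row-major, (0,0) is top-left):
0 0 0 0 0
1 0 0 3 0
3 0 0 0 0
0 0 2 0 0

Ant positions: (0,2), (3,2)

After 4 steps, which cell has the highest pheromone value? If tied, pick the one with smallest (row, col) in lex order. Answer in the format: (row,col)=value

Answer: (1,3)=3

Derivation:
Step 1: ant0:(0,2)->E->(0,3) | ant1:(3,2)->N->(2,2)
  grid max=2 at (1,3)
Step 2: ant0:(0,3)->S->(1,3) | ant1:(2,2)->S->(3,2)
  grid max=3 at (1,3)
Step 3: ant0:(1,3)->N->(0,3) | ant1:(3,2)->N->(2,2)
  grid max=2 at (1,3)
Step 4: ant0:(0,3)->S->(1,3) | ant1:(2,2)->S->(3,2)
  grid max=3 at (1,3)
Final grid:
  0 0 0 0 0
  0 0 0 3 0
  0 0 0 0 0
  0 0 2 0 0
Max pheromone 3 at (1,3)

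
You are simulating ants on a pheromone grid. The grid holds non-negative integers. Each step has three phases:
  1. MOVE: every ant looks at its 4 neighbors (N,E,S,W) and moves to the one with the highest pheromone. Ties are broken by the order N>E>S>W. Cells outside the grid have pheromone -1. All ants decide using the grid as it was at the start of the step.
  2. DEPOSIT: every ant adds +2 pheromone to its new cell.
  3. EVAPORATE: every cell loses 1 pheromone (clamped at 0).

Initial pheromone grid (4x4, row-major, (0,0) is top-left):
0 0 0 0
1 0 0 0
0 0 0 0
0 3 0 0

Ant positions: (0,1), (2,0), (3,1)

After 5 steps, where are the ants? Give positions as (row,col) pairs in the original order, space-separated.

Step 1: ant0:(0,1)->E->(0,2) | ant1:(2,0)->N->(1,0) | ant2:(3,1)->N->(2,1)
  grid max=2 at (1,0)
Step 2: ant0:(0,2)->E->(0,3) | ant1:(1,0)->N->(0,0) | ant2:(2,1)->S->(3,1)
  grid max=3 at (3,1)
Step 3: ant0:(0,3)->S->(1,3) | ant1:(0,0)->S->(1,0) | ant2:(3,1)->N->(2,1)
  grid max=2 at (1,0)
Step 4: ant0:(1,3)->N->(0,3) | ant1:(1,0)->N->(0,0) | ant2:(2,1)->S->(3,1)
  grid max=3 at (3,1)
Step 5: ant0:(0,3)->S->(1,3) | ant1:(0,0)->S->(1,0) | ant2:(3,1)->N->(2,1)
  grid max=2 at (1,0)

(1,3) (1,0) (2,1)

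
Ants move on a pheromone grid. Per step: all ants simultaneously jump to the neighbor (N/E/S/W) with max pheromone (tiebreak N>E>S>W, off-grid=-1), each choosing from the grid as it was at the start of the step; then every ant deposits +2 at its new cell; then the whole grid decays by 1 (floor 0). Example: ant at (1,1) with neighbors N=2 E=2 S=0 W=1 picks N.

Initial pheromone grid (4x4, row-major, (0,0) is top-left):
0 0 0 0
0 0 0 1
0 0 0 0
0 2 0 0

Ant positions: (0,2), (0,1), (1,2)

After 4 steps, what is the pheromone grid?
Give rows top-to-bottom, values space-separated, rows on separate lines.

After step 1: ants at (0,3),(0,2),(1,3)
  0 0 1 1
  0 0 0 2
  0 0 0 0
  0 1 0 0
After step 2: ants at (1,3),(0,3),(0,3)
  0 0 0 4
  0 0 0 3
  0 0 0 0
  0 0 0 0
After step 3: ants at (0,3),(1,3),(1,3)
  0 0 0 5
  0 0 0 6
  0 0 0 0
  0 0 0 0
After step 4: ants at (1,3),(0,3),(0,3)
  0 0 0 8
  0 0 0 7
  0 0 0 0
  0 0 0 0

0 0 0 8
0 0 0 7
0 0 0 0
0 0 0 0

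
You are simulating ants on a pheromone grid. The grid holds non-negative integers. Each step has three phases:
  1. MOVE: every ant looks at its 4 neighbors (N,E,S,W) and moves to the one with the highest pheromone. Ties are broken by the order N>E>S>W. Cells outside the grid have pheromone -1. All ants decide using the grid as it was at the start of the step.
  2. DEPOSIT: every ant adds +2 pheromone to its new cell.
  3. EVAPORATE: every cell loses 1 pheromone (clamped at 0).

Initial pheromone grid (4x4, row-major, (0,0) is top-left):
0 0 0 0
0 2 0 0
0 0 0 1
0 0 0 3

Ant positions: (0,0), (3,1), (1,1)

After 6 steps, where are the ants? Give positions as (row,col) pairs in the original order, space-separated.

Step 1: ant0:(0,0)->E->(0,1) | ant1:(3,1)->N->(2,1) | ant2:(1,1)->N->(0,1)
  grid max=3 at (0,1)
Step 2: ant0:(0,1)->S->(1,1) | ant1:(2,1)->N->(1,1) | ant2:(0,1)->S->(1,1)
  grid max=6 at (1,1)
Step 3: ant0:(1,1)->N->(0,1) | ant1:(1,1)->N->(0,1) | ant2:(1,1)->N->(0,1)
  grid max=7 at (0,1)
Step 4: ant0:(0,1)->S->(1,1) | ant1:(0,1)->S->(1,1) | ant2:(0,1)->S->(1,1)
  grid max=10 at (1,1)
Step 5: ant0:(1,1)->N->(0,1) | ant1:(1,1)->N->(0,1) | ant2:(1,1)->N->(0,1)
  grid max=11 at (0,1)
Step 6: ant0:(0,1)->S->(1,1) | ant1:(0,1)->S->(1,1) | ant2:(0,1)->S->(1,1)
  grid max=14 at (1,1)

(1,1) (1,1) (1,1)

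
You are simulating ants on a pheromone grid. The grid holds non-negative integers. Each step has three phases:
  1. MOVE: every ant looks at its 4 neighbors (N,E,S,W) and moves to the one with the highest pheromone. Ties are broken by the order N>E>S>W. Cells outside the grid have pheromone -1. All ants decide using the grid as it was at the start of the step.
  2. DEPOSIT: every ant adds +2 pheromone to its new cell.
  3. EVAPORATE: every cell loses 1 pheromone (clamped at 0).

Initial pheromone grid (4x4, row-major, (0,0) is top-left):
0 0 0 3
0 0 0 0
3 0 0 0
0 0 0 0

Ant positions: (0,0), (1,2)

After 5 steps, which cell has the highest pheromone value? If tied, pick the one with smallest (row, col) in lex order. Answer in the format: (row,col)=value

Answer: (0,3)=6

Derivation:
Step 1: ant0:(0,0)->E->(0,1) | ant1:(1,2)->N->(0,2)
  grid max=2 at (0,3)
Step 2: ant0:(0,1)->E->(0,2) | ant1:(0,2)->E->(0,3)
  grid max=3 at (0,3)
Step 3: ant0:(0,2)->E->(0,3) | ant1:(0,3)->W->(0,2)
  grid max=4 at (0,3)
Step 4: ant0:(0,3)->W->(0,2) | ant1:(0,2)->E->(0,3)
  grid max=5 at (0,3)
Step 5: ant0:(0,2)->E->(0,3) | ant1:(0,3)->W->(0,2)
  grid max=6 at (0,3)
Final grid:
  0 0 5 6
  0 0 0 0
  0 0 0 0
  0 0 0 0
Max pheromone 6 at (0,3)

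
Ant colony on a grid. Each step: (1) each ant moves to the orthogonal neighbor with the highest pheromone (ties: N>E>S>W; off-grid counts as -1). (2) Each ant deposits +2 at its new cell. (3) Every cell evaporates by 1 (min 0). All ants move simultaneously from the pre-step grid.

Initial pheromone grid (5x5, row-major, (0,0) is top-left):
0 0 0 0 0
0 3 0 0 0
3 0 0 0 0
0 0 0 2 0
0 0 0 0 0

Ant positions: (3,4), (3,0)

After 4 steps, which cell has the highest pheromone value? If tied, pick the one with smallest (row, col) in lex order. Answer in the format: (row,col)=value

Step 1: ant0:(3,4)->W->(3,3) | ant1:(3,0)->N->(2,0)
  grid max=4 at (2,0)
Step 2: ant0:(3,3)->N->(2,3) | ant1:(2,0)->N->(1,0)
  grid max=3 at (2,0)
Step 3: ant0:(2,3)->S->(3,3) | ant1:(1,0)->S->(2,0)
  grid max=4 at (2,0)
Step 4: ant0:(3,3)->N->(2,3) | ant1:(2,0)->N->(1,0)
  grid max=3 at (2,0)
Final grid:
  0 0 0 0 0
  1 0 0 0 0
  3 0 0 1 0
  0 0 0 2 0
  0 0 0 0 0
Max pheromone 3 at (2,0)

Answer: (2,0)=3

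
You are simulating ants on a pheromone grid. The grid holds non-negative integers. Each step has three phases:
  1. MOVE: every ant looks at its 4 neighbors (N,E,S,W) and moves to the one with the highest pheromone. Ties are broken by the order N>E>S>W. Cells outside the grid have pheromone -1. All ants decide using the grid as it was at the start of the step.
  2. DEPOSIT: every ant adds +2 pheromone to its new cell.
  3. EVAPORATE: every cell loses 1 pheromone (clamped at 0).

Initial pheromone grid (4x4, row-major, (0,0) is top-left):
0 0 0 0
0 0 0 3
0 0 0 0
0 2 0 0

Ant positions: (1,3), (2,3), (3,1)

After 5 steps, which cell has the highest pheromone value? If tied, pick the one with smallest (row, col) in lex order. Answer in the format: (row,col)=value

Step 1: ant0:(1,3)->N->(0,3) | ant1:(2,3)->N->(1,3) | ant2:(3,1)->N->(2,1)
  grid max=4 at (1,3)
Step 2: ant0:(0,3)->S->(1,3) | ant1:(1,3)->N->(0,3) | ant2:(2,1)->S->(3,1)
  grid max=5 at (1,3)
Step 3: ant0:(1,3)->N->(0,3) | ant1:(0,3)->S->(1,3) | ant2:(3,1)->N->(2,1)
  grid max=6 at (1,3)
Step 4: ant0:(0,3)->S->(1,3) | ant1:(1,3)->N->(0,3) | ant2:(2,1)->S->(3,1)
  grid max=7 at (1,3)
Step 5: ant0:(1,3)->N->(0,3) | ant1:(0,3)->S->(1,3) | ant2:(3,1)->N->(2,1)
  grid max=8 at (1,3)
Final grid:
  0 0 0 5
  0 0 0 8
  0 1 0 0
  0 1 0 0
Max pheromone 8 at (1,3)

Answer: (1,3)=8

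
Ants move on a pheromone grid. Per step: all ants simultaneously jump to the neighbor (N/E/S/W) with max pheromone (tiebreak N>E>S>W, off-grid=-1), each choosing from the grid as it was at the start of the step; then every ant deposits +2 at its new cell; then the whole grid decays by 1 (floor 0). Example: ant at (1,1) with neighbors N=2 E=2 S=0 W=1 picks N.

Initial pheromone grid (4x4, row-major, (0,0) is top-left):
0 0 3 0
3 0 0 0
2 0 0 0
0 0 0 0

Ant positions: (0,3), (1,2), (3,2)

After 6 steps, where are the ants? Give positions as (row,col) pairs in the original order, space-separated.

Step 1: ant0:(0,3)->W->(0,2) | ant1:(1,2)->N->(0,2) | ant2:(3,2)->N->(2,2)
  grid max=6 at (0,2)
Step 2: ant0:(0,2)->E->(0,3) | ant1:(0,2)->E->(0,3) | ant2:(2,2)->N->(1,2)
  grid max=5 at (0,2)
Step 3: ant0:(0,3)->W->(0,2) | ant1:(0,3)->W->(0,2) | ant2:(1,2)->N->(0,2)
  grid max=10 at (0,2)
Step 4: ant0:(0,2)->E->(0,3) | ant1:(0,2)->E->(0,3) | ant2:(0,2)->E->(0,3)
  grid max=9 at (0,2)
Step 5: ant0:(0,3)->W->(0,2) | ant1:(0,3)->W->(0,2) | ant2:(0,3)->W->(0,2)
  grid max=14 at (0,2)
Step 6: ant0:(0,2)->E->(0,3) | ant1:(0,2)->E->(0,3) | ant2:(0,2)->E->(0,3)
  grid max=13 at (0,2)

(0,3) (0,3) (0,3)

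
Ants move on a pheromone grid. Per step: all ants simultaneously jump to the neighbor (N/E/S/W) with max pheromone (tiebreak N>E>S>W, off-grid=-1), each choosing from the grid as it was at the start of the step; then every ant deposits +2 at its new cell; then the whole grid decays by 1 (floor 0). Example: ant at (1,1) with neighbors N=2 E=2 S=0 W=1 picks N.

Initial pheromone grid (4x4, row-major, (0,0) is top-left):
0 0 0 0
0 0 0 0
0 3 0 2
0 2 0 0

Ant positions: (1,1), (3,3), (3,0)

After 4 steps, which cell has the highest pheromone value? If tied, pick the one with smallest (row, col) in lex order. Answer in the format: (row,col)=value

Step 1: ant0:(1,1)->S->(2,1) | ant1:(3,3)->N->(2,3) | ant2:(3,0)->E->(3,1)
  grid max=4 at (2,1)
Step 2: ant0:(2,1)->S->(3,1) | ant1:(2,3)->N->(1,3) | ant2:(3,1)->N->(2,1)
  grid max=5 at (2,1)
Step 3: ant0:(3,1)->N->(2,1) | ant1:(1,3)->S->(2,3) | ant2:(2,1)->S->(3,1)
  grid max=6 at (2,1)
Step 4: ant0:(2,1)->S->(3,1) | ant1:(2,3)->N->(1,3) | ant2:(3,1)->N->(2,1)
  grid max=7 at (2,1)
Final grid:
  0 0 0 0
  0 0 0 1
  0 7 0 2
  0 6 0 0
Max pheromone 7 at (2,1)

Answer: (2,1)=7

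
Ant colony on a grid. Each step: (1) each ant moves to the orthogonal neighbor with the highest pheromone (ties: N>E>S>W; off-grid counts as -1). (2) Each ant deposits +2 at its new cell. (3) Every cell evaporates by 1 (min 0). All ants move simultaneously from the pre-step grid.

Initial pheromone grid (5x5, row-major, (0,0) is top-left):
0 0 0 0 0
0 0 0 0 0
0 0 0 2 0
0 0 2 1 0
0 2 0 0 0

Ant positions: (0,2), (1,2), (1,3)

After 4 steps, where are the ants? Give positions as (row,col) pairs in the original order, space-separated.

Step 1: ant0:(0,2)->E->(0,3) | ant1:(1,2)->N->(0,2) | ant2:(1,3)->S->(2,3)
  grid max=3 at (2,3)
Step 2: ant0:(0,3)->W->(0,2) | ant1:(0,2)->E->(0,3) | ant2:(2,3)->N->(1,3)
  grid max=2 at (0,2)
Step 3: ant0:(0,2)->E->(0,3) | ant1:(0,3)->W->(0,2) | ant2:(1,3)->N->(0,3)
  grid max=5 at (0,3)
Step 4: ant0:(0,3)->W->(0,2) | ant1:(0,2)->E->(0,3) | ant2:(0,3)->W->(0,2)
  grid max=6 at (0,2)

(0,2) (0,3) (0,2)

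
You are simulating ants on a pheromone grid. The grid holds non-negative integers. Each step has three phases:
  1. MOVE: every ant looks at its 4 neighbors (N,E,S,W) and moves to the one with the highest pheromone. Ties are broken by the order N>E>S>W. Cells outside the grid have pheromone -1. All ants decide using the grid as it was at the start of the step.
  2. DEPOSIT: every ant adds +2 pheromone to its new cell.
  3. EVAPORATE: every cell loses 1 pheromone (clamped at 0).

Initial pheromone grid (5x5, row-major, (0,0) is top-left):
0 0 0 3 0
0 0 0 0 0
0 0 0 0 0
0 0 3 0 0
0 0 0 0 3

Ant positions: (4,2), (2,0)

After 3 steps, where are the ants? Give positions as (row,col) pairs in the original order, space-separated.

Step 1: ant0:(4,2)->N->(3,2) | ant1:(2,0)->N->(1,0)
  grid max=4 at (3,2)
Step 2: ant0:(3,2)->N->(2,2) | ant1:(1,0)->N->(0,0)
  grid max=3 at (3,2)
Step 3: ant0:(2,2)->S->(3,2) | ant1:(0,0)->E->(0,1)
  grid max=4 at (3,2)

(3,2) (0,1)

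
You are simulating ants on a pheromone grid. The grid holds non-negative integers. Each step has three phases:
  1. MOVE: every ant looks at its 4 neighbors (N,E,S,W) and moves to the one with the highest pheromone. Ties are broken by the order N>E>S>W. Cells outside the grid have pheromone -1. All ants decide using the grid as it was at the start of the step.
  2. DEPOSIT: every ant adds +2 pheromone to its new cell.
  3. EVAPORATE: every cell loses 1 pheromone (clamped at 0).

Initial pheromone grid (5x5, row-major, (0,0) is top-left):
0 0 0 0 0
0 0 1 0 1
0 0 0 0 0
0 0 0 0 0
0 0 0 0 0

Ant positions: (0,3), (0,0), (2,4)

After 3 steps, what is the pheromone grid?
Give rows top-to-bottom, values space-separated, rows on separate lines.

After step 1: ants at (0,4),(0,1),(1,4)
  0 1 0 0 1
  0 0 0 0 2
  0 0 0 0 0
  0 0 0 0 0
  0 0 0 0 0
After step 2: ants at (1,4),(0,2),(0,4)
  0 0 1 0 2
  0 0 0 0 3
  0 0 0 0 0
  0 0 0 0 0
  0 0 0 0 0
After step 3: ants at (0,4),(0,3),(1,4)
  0 0 0 1 3
  0 0 0 0 4
  0 0 0 0 0
  0 0 0 0 0
  0 0 0 0 0

0 0 0 1 3
0 0 0 0 4
0 0 0 0 0
0 0 0 0 0
0 0 0 0 0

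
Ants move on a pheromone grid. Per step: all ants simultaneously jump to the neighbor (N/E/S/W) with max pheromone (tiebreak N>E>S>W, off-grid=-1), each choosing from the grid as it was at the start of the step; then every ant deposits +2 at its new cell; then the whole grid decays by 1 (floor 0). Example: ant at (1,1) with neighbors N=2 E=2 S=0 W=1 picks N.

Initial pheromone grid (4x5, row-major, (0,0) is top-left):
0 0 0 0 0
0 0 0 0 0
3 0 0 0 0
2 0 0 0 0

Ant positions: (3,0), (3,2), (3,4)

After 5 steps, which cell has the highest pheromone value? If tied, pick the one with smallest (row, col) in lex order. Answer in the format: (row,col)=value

Answer: (2,0)=4

Derivation:
Step 1: ant0:(3,0)->N->(2,0) | ant1:(3,2)->N->(2,2) | ant2:(3,4)->N->(2,4)
  grid max=4 at (2,0)
Step 2: ant0:(2,0)->S->(3,0) | ant1:(2,2)->N->(1,2) | ant2:(2,4)->N->(1,4)
  grid max=3 at (2,0)
Step 3: ant0:(3,0)->N->(2,0) | ant1:(1,2)->N->(0,2) | ant2:(1,4)->N->(0,4)
  grid max=4 at (2,0)
Step 4: ant0:(2,0)->S->(3,0) | ant1:(0,2)->E->(0,3) | ant2:(0,4)->S->(1,4)
  grid max=3 at (2,0)
Step 5: ant0:(3,0)->N->(2,0) | ant1:(0,3)->E->(0,4) | ant2:(1,4)->N->(0,4)
  grid max=4 at (2,0)
Final grid:
  0 0 0 0 3
  0 0 0 0 0
  4 0 0 0 0
  1 0 0 0 0
Max pheromone 4 at (2,0)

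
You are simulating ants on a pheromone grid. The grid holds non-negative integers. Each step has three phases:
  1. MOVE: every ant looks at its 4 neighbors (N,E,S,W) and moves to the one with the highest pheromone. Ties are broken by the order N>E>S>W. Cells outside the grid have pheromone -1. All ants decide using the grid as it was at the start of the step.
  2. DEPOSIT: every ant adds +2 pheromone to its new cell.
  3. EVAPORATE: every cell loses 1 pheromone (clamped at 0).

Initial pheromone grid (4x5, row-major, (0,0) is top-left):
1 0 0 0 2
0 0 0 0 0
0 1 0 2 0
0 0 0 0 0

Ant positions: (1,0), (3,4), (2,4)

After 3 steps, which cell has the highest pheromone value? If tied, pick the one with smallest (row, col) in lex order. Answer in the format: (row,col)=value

Step 1: ant0:(1,0)->N->(0,0) | ant1:(3,4)->N->(2,4) | ant2:(2,4)->W->(2,3)
  grid max=3 at (2,3)
Step 2: ant0:(0,0)->E->(0,1) | ant1:(2,4)->W->(2,3) | ant2:(2,3)->E->(2,4)
  grid max=4 at (2,3)
Step 3: ant0:(0,1)->W->(0,0) | ant1:(2,3)->E->(2,4) | ant2:(2,4)->W->(2,3)
  grid max=5 at (2,3)
Final grid:
  2 0 0 0 0
  0 0 0 0 0
  0 0 0 5 3
  0 0 0 0 0
Max pheromone 5 at (2,3)

Answer: (2,3)=5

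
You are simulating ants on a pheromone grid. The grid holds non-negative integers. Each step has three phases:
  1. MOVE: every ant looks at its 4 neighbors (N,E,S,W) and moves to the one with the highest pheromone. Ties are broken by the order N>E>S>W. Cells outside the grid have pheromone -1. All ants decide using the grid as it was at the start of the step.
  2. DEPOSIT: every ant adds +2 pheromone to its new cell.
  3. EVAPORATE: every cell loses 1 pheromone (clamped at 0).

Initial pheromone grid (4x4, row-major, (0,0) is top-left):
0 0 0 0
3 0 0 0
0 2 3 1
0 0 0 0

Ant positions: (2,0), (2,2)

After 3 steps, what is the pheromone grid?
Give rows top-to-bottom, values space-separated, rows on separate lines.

After step 1: ants at (1,0),(2,1)
  0 0 0 0
  4 0 0 0
  0 3 2 0
  0 0 0 0
After step 2: ants at (0,0),(2,2)
  1 0 0 0
  3 0 0 0
  0 2 3 0
  0 0 0 0
After step 3: ants at (1,0),(2,1)
  0 0 0 0
  4 0 0 0
  0 3 2 0
  0 0 0 0

0 0 0 0
4 0 0 0
0 3 2 0
0 0 0 0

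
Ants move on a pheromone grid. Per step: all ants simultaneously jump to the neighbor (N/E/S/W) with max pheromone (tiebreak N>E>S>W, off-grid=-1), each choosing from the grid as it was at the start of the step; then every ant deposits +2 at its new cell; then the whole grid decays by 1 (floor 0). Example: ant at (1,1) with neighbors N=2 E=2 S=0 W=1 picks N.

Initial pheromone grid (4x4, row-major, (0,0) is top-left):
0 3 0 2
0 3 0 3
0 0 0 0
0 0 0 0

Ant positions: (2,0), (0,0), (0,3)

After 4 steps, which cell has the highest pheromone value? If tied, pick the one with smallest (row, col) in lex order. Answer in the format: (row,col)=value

Step 1: ant0:(2,0)->N->(1,0) | ant1:(0,0)->E->(0,1) | ant2:(0,3)->S->(1,3)
  grid max=4 at (0,1)
Step 2: ant0:(1,0)->E->(1,1) | ant1:(0,1)->S->(1,1) | ant2:(1,3)->N->(0,3)
  grid max=5 at (1,1)
Step 3: ant0:(1,1)->N->(0,1) | ant1:(1,1)->N->(0,1) | ant2:(0,3)->S->(1,3)
  grid max=6 at (0,1)
Step 4: ant0:(0,1)->S->(1,1) | ant1:(0,1)->S->(1,1) | ant2:(1,3)->N->(0,3)
  grid max=7 at (1,1)
Final grid:
  0 5 0 2
  0 7 0 3
  0 0 0 0
  0 0 0 0
Max pheromone 7 at (1,1)

Answer: (1,1)=7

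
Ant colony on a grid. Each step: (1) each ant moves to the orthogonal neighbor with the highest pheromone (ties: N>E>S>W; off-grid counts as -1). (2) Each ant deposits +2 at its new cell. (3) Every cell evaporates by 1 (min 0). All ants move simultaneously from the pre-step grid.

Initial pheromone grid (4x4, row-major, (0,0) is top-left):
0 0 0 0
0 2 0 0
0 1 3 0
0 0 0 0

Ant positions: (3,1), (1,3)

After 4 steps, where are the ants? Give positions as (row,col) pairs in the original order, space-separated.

Step 1: ant0:(3,1)->N->(2,1) | ant1:(1,3)->N->(0,3)
  grid max=2 at (2,1)
Step 2: ant0:(2,1)->E->(2,2) | ant1:(0,3)->S->(1,3)
  grid max=3 at (2,2)
Step 3: ant0:(2,2)->W->(2,1) | ant1:(1,3)->N->(0,3)
  grid max=2 at (2,1)
Step 4: ant0:(2,1)->E->(2,2) | ant1:(0,3)->S->(1,3)
  grid max=3 at (2,2)

(2,2) (1,3)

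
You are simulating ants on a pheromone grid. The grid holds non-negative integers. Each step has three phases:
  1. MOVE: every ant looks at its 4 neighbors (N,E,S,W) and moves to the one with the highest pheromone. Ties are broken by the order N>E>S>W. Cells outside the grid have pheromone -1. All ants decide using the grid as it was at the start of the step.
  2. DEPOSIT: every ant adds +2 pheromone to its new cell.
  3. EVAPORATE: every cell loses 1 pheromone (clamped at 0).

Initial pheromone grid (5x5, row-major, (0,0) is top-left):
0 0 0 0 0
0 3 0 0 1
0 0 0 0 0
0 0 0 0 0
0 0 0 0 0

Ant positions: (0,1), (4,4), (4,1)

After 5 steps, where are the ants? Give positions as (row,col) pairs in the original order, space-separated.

Step 1: ant0:(0,1)->S->(1,1) | ant1:(4,4)->N->(3,4) | ant2:(4,1)->N->(3,1)
  grid max=4 at (1,1)
Step 2: ant0:(1,1)->N->(0,1) | ant1:(3,4)->N->(2,4) | ant2:(3,1)->N->(2,1)
  grid max=3 at (1,1)
Step 3: ant0:(0,1)->S->(1,1) | ant1:(2,4)->N->(1,4) | ant2:(2,1)->N->(1,1)
  grid max=6 at (1,1)
Step 4: ant0:(1,1)->N->(0,1) | ant1:(1,4)->N->(0,4) | ant2:(1,1)->N->(0,1)
  grid max=5 at (1,1)
Step 5: ant0:(0,1)->S->(1,1) | ant1:(0,4)->S->(1,4) | ant2:(0,1)->S->(1,1)
  grid max=8 at (1,1)

(1,1) (1,4) (1,1)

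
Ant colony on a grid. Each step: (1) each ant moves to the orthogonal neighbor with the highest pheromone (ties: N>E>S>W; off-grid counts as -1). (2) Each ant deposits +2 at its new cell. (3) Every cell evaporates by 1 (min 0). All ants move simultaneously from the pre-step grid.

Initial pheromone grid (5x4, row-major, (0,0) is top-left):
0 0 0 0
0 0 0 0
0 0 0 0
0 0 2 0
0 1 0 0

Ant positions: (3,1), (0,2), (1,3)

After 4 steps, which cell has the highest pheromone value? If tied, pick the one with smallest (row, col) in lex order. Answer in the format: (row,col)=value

Step 1: ant0:(3,1)->E->(3,2) | ant1:(0,2)->E->(0,3) | ant2:(1,3)->N->(0,3)
  grid max=3 at (0,3)
Step 2: ant0:(3,2)->N->(2,2) | ant1:(0,3)->S->(1,3) | ant2:(0,3)->S->(1,3)
  grid max=3 at (1,3)
Step 3: ant0:(2,2)->S->(3,2) | ant1:(1,3)->N->(0,3) | ant2:(1,3)->N->(0,3)
  grid max=5 at (0,3)
Step 4: ant0:(3,2)->N->(2,2) | ant1:(0,3)->S->(1,3) | ant2:(0,3)->S->(1,3)
  grid max=5 at (1,3)
Final grid:
  0 0 0 4
  0 0 0 5
  0 0 1 0
  0 0 2 0
  0 0 0 0
Max pheromone 5 at (1,3)

Answer: (1,3)=5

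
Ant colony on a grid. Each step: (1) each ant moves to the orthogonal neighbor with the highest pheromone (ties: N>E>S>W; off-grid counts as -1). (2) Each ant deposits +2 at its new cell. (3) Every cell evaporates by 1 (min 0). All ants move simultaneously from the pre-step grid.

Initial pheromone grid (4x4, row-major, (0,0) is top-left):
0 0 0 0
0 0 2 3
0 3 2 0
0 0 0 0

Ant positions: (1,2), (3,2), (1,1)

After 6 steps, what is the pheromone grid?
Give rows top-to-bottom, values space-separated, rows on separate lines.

After step 1: ants at (1,3),(2,2),(2,1)
  0 0 0 0
  0 0 1 4
  0 4 3 0
  0 0 0 0
After step 2: ants at (1,2),(2,1),(2,2)
  0 0 0 0
  0 0 2 3
  0 5 4 0
  0 0 0 0
After step 3: ants at (2,2),(2,2),(2,1)
  0 0 0 0
  0 0 1 2
  0 6 7 0
  0 0 0 0
After step 4: ants at (2,1),(2,1),(2,2)
  0 0 0 0
  0 0 0 1
  0 9 8 0
  0 0 0 0
After step 5: ants at (2,2),(2,2),(2,1)
  0 0 0 0
  0 0 0 0
  0 10 11 0
  0 0 0 0
After step 6: ants at (2,1),(2,1),(2,2)
  0 0 0 0
  0 0 0 0
  0 13 12 0
  0 0 0 0

0 0 0 0
0 0 0 0
0 13 12 0
0 0 0 0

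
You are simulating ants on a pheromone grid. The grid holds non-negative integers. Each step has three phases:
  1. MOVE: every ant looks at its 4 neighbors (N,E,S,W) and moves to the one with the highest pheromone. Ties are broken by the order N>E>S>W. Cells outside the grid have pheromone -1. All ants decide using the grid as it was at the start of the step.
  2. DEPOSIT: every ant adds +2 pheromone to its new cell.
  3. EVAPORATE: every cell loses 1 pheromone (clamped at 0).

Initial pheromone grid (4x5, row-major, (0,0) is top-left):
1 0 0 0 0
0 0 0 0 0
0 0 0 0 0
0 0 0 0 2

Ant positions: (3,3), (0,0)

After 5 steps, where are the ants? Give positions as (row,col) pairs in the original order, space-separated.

Step 1: ant0:(3,3)->E->(3,4) | ant1:(0,0)->E->(0,1)
  grid max=3 at (3,4)
Step 2: ant0:(3,4)->N->(2,4) | ant1:(0,1)->E->(0,2)
  grid max=2 at (3,4)
Step 3: ant0:(2,4)->S->(3,4) | ant1:(0,2)->E->(0,3)
  grid max=3 at (3,4)
Step 4: ant0:(3,4)->N->(2,4) | ant1:(0,3)->E->(0,4)
  grid max=2 at (3,4)
Step 5: ant0:(2,4)->S->(3,4) | ant1:(0,4)->S->(1,4)
  grid max=3 at (3,4)

(3,4) (1,4)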